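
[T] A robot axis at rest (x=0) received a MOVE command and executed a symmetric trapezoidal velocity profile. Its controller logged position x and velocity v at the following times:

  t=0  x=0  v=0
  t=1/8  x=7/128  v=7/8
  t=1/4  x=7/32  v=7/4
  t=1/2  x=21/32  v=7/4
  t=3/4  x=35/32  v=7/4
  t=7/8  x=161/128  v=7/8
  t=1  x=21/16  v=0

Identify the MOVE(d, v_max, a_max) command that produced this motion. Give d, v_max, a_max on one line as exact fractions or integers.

final state: t=1, x=21/16, v=0 → d = 21/16
a_max = (7/8−0)/(1/8−0) = 7
max v = 7/4 over t∈[1/4,3/4] → v_max = 7/4
check: 7/4·(1/4+1/2) = 21/16 ✓

d=21/16 v_max=7/4 a_max=7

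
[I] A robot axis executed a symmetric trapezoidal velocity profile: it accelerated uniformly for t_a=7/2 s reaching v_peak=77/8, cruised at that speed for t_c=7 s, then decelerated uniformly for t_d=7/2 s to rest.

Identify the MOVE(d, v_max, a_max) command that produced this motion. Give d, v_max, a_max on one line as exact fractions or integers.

d=1617/16 v_max=77/8 a_max=11/4

a_max = (77/8)/(7/2) = 11/4
d_a = ½·77/8·7/2 = 539/32; d_c = 77/8·7 = 539/8
d = 2·539/32 + 539/8 = 1617/16
t_c = 7 > 0 ⇒ limit active, v_max = 77/8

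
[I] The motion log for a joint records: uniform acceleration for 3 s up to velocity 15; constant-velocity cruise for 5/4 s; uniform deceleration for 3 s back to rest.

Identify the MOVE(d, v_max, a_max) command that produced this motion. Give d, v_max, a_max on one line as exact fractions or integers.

a_max = 15/3 = 5
d_a = ½·15·3 = 45/2; d_c = 15·5/4 = 75/4
d = 2·45/2 + 75/4 = 255/4
t_c = 5/4 > 0 so v_max = 15

d=255/4 v_max=15 a_max=5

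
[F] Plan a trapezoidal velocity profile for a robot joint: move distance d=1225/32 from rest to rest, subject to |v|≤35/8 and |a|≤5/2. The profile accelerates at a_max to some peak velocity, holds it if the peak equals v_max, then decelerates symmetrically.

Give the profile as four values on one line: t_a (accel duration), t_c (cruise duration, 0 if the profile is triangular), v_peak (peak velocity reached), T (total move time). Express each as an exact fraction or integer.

(v_max)²/a_max = (35/8)²/(5/2) = 245/32
1225/32 ≥ 245/32 → trapezoidal
t_a = (35/8)/(5/2) = 7/4; v_peak = 35/8
d_cruise = 1225/32 − 245/32 = 245/8; t_c = (245/8)/(35/8) = 7
T = 2·7/4 + 7 = 21/2

t_a=7/4 t_c=7 v_peak=35/8 T=21/2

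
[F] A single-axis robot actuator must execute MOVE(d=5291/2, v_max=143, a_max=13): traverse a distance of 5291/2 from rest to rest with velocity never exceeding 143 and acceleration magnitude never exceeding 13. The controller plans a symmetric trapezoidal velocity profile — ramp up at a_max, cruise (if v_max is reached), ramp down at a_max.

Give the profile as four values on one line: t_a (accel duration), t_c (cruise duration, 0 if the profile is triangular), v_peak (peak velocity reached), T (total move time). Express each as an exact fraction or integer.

(v_max)²/a_max = 143²/13 = 1573
5291/2 ≥ 1573 ⇒ cruise phase
t_a = 143/13 = 11; v_peak = 143
d_cruise = 5291/2 − 1573 = 2145/2; t_c = (2145/2)/143 = 15/2
T = 2·11 + 15/2 = 59/2

t_a=11 t_c=15/2 v_peak=143 T=59/2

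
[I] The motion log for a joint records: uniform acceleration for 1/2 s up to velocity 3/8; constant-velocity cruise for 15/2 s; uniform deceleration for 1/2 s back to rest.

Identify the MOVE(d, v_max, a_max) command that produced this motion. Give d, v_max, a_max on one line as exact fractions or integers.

a_max = (3/8)/(1/2) = 3/4
d_a = ½·3/8·1/2 = 3/32; d_c = 3/8·15/2 = 45/16
d = 2·3/32 + 45/16 = 3
t_c = 15/2 > 0 → v_max = v_peak = 3/8

d=3 v_max=3/8 a_max=3/4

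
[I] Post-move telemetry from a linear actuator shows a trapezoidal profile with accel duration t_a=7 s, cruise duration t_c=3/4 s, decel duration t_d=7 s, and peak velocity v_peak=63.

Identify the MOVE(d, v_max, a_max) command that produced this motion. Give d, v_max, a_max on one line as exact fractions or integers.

d=1953/4 v_max=63 a_max=9

a_max = 63/7 = 9
d_a = ½·63·7 = 441/2; d_c = 63·3/4 = 189/4
d = 2·441/2 + 189/4 = 1953/4
t_c = 3/4 > 0 ⇒ limit active, v_max = 63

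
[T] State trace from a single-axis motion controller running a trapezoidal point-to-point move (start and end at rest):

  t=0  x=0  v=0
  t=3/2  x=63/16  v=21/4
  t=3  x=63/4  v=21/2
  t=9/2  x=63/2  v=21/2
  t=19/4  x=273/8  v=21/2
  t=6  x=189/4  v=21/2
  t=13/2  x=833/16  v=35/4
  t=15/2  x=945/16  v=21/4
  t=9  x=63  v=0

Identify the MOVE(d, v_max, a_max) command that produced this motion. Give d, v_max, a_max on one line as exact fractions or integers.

final state: t=9, x=63, v=0 → d = 63
a_max = (21/4−0)/(3/2−0) = 7/2
max v = 21/2 over t∈[3,6] → v_max = 21/2
check: 21/2·(3+3) = 63 ✓

d=63 v_max=21/2 a_max=7/2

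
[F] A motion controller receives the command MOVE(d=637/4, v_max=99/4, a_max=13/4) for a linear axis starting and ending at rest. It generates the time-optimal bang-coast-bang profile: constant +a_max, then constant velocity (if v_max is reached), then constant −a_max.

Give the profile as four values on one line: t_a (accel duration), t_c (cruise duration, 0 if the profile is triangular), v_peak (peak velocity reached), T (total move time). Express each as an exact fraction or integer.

t_a=7 t_c=0 v_peak=91/4 T=14

vₘ²/aₘ = (99/4)²/(13/4) = 9801/52
637/4 < 9801/52 → triangular
v_peak = √(637/4·13/4) = √(8281/16) = 91/4
t_a = (91/4)/(13/4) = 7; t_c = 0
T = 2·7 = 14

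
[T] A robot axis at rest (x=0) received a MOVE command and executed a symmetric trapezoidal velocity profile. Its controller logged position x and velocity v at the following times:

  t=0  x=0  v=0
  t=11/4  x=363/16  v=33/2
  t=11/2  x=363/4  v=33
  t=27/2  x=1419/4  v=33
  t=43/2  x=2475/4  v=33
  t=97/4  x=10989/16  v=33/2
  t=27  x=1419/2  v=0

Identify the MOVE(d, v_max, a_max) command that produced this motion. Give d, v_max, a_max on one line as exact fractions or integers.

d=1419/2 v_max=33 a_max=6

final state: t=27, x=1419/2, v=0 → d = 1419/2
a_max = (33/2−0)/(11/4−0) = 6
max v = 33 over t∈[11/2,43/2] → v_max = 33
check: 33·(11/2+16) = 1419/2 ✓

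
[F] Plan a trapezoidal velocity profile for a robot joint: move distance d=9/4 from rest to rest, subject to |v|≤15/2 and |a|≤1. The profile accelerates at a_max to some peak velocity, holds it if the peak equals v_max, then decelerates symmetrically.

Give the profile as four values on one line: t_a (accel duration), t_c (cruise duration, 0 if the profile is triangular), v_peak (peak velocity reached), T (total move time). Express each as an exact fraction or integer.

t_a=3/2 t_c=0 v_peak=3/2 T=3

v_max²/a_max = (15/2)²/1 = 225/4
9/4 < 225/4 ⇒ no cruise
v_peak = √(9/4·1) = √(9/4) = 3/2
t_a = (3/2)/1 = 3/2; t_c = 0
T = 2·3/2 = 3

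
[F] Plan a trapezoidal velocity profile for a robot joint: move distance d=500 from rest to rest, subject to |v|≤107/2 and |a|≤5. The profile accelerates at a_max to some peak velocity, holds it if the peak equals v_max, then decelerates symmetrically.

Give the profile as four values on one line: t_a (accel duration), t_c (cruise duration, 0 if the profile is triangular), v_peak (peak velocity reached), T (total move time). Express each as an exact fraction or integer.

t_a=10 t_c=0 v_peak=50 T=20

v_max²/a_max = (107/2)²/5 = 11449/20
500 < 11449/20 so t_c = 0
v_peak = √(500·5) = √2500 = 50
t_a = 50/5 = 10; t_c = 0
T = 2·10 = 20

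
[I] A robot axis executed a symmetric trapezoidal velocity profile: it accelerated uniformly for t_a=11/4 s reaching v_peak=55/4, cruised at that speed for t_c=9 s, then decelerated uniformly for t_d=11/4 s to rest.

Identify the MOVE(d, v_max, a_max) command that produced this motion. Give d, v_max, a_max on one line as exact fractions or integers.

a_max = (55/4)/(11/4) = 5
d_a = ½·55/4·11/4 = 605/32; d_c = 55/4·9 = 495/4
d = 2·605/32 + 495/4 = 2585/16
t_c = 9 > 0 → v_max = v_peak = 55/4

d=2585/16 v_max=55/4 a_max=5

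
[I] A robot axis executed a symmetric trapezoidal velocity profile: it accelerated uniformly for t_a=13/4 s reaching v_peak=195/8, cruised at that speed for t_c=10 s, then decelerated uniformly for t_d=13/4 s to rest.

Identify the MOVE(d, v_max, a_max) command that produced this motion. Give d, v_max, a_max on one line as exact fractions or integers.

a_max = (195/8)/(13/4) = 15/2
d_a = ½·195/8·13/4 = 2535/64; d_c = 195/8·10 = 975/4
d = 2·2535/64 + 975/4 = 10335/32
t_c = 10 > 0 ⇒ limit active, v_max = 195/8

d=10335/32 v_max=195/8 a_max=15/2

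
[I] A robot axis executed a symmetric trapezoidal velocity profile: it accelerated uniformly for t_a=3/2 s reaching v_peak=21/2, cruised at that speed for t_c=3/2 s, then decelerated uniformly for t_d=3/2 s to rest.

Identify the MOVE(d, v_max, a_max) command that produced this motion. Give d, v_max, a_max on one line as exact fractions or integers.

d=63/2 v_max=21/2 a_max=7

a_max = (21/2)/(3/2) = 7
d_a = ½·21/2·3/2 = 63/8; d_c = 21/2·3/2 = 63/4
d = 2·63/8 + 63/4 = 63/2
t_c = 3/2 > 0 so v_max = 21/2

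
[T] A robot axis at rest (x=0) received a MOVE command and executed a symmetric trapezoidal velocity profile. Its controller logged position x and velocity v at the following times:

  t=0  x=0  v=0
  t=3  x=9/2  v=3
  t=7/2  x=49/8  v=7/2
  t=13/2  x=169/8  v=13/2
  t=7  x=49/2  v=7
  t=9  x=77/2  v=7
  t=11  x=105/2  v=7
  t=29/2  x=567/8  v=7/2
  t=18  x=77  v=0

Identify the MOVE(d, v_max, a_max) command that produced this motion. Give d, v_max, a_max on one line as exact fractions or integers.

final state: t=18, x=77, v=0 → d = 77
a_max = (3−0)/(3−0) = 1
max v = 7 over t∈[7,11] → v_max = 7
check: 7·(7+4) = 77 ✓

d=77 v_max=7 a_max=1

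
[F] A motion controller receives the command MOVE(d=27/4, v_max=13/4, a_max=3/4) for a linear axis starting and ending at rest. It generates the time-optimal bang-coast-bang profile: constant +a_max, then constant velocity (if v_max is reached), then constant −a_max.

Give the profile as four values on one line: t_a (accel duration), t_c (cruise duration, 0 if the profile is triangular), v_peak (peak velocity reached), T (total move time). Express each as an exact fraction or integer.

t_a=3 t_c=0 v_peak=9/4 T=6

v_max²/a_max = (13/4)²/(3/4) = 169/12
27/4 < 169/12 → triangular
v_peak = √(27/4·3/4) = √(81/16) = 9/4
t_a = (9/4)/(3/4) = 3; t_c = 0
T = 2·3 = 6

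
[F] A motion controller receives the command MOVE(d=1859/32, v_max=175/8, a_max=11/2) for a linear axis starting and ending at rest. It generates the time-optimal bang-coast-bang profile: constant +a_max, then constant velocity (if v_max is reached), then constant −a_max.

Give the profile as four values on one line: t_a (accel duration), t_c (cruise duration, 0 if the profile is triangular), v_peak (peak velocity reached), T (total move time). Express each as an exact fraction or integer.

vₘ²/aₘ = (175/8)²/(11/2) = 30625/352
1859/32 < 30625/352 ⇒ no cruise
v_peak = √(1859/32·11/2) = √(20449/64) = 143/8
t_a = (143/8)/(11/2) = 13/4; t_c = 0
T = 2·13/4 = 13/2

t_a=13/4 t_c=0 v_peak=143/8 T=13/2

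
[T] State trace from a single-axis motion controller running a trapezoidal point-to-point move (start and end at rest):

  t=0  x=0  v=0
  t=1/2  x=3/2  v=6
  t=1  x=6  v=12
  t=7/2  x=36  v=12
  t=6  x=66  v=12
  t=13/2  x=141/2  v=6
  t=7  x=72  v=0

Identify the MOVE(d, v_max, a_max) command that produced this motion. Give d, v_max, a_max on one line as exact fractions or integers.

d=72 v_max=12 a_max=12

final state: t=7, x=72, v=0 → d = 72
a_max = (6−0)/(1/2−0) = 12
max v = 12 over t∈[1,6] → v_max = 12
check: 12·(1+5) = 72 ✓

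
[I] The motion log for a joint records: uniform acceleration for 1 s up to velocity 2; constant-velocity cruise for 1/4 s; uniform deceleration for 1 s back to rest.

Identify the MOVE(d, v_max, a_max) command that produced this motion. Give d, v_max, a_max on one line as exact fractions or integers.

d=5/2 v_max=2 a_max=2

a_max = 2/1 = 2
d_a = ½·2·1 = 1; d_c = 2·1/4 = 1/2
d = 2·1 + 1/2 = 5/2
t_c = 1/4 > 0 → v_max = v_peak = 2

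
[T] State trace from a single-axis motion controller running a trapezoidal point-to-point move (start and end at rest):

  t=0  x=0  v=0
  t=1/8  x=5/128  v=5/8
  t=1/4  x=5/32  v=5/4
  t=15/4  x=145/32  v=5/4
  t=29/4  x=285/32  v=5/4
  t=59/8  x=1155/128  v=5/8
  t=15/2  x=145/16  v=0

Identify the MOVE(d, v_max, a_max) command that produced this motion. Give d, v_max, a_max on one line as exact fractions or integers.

final state: t=15/2, x=145/16, v=0 → d = 145/16
a_max = (5/8−0)/(1/8−0) = 5
max v = 5/4 over t∈[1/4,29/4] → v_max = 5/4
check: 5/4·(1/4+7) = 145/16 ✓

d=145/16 v_max=5/4 a_max=5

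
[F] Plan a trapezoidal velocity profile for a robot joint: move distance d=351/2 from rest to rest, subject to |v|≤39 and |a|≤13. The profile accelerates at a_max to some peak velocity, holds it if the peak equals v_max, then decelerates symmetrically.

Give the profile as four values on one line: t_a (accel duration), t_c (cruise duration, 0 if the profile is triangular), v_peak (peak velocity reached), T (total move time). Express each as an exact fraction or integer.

t_a=3 t_c=3/2 v_peak=39 T=15/2

(v_max)²/a_max = 39²/13 = 117
351/2 ≥ 117 → trapezoidal
t_a = 39/13 = 3; v_peak = 39
d_cruise = 351/2 − 117 = 117/2; t_c = (117/2)/39 = 3/2
T = 2·3 + 3/2 = 15/2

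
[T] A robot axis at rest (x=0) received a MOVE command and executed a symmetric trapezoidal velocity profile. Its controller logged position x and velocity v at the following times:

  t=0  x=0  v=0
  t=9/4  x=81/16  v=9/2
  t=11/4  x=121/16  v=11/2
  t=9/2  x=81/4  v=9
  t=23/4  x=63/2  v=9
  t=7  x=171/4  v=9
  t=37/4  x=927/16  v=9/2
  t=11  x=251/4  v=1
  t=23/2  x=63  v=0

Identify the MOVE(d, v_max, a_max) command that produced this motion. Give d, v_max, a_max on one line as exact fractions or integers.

d=63 v_max=9 a_max=2

final state: t=23/2, x=63, v=0 → d = 63
a_max = (9/2−0)/(9/4−0) = 2
max v = 9 over t∈[9/2,7] → v_max = 9
check: 9·(9/2+5/2) = 63 ✓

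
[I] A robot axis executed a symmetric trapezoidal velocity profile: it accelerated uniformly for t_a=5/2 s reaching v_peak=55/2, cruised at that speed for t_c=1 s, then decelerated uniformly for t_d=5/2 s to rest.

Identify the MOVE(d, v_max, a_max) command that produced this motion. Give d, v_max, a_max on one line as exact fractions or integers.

a_max = (55/2)/(5/2) = 11
d_a = ½·55/2·5/2 = 275/8; d_c = 55/2·1 = 55/2
d = 2·275/8 + 55/2 = 385/4
t_c = 1 > 0 → v_max = v_peak = 55/2

d=385/4 v_max=55/2 a_max=11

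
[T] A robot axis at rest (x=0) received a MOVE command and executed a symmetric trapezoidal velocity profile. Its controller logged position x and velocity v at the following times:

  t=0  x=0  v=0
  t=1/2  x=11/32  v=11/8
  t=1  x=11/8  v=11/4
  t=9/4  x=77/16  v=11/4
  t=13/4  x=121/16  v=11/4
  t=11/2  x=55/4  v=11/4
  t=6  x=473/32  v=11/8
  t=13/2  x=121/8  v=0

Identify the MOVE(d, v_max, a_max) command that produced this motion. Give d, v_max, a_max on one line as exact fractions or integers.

d=121/8 v_max=11/4 a_max=11/4

final state: t=13/2, x=121/8, v=0 → d = 121/8
a_max = (11/8−0)/(1/2−0) = 11/4
max v = 11/4 over t∈[1,11/2] → v_max = 11/4
check: 11/4·(1+9/2) = 121/8 ✓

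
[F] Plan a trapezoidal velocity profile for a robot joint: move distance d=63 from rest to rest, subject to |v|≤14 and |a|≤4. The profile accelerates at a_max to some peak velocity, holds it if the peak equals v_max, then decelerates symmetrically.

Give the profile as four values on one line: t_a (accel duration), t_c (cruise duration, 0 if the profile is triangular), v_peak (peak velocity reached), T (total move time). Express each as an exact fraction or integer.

t_a=7/2 t_c=1 v_peak=14 T=8

(v_max)²/a_max = 14²/4 = 49
63 ≥ 49 so v_max reached
t_a = 14/4 = 7/2; v_peak = 14
d_cruise = 63 − 49 = 14; t_c = 14/14 = 1
T = 2·7/2 + 1 = 8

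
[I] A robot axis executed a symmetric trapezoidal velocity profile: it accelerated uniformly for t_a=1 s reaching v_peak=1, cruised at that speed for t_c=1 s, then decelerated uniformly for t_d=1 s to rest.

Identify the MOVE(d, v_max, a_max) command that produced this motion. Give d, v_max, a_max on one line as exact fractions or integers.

a_max = 1/1 = 1
d_a = ½·1·1 = 1/2; d_c = 1·1 = 1
d = 2·1/2 + 1 = 2
t_c = 1 > 0 so v_max = 1

d=2 v_max=1 a_max=1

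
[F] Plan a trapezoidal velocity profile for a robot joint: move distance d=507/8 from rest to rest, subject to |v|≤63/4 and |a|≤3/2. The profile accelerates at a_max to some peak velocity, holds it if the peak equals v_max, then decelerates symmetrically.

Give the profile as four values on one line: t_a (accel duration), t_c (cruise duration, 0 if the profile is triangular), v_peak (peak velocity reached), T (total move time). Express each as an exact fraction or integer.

(v_max)²/a_max = (63/4)²/(3/2) = 1323/8
507/8 < 1323/8 → triangular
v_peak = √(507/8·3/2) = √(1521/16) = 39/4
t_a = (39/4)/(3/2) = 13/2; t_c = 0
T = 2·13/2 = 13

t_a=13/2 t_c=0 v_peak=39/4 T=13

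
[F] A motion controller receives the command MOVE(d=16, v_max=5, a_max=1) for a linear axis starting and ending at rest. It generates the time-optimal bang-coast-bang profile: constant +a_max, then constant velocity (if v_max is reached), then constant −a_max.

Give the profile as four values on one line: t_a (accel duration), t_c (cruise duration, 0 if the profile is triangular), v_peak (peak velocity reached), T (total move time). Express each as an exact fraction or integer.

t_a=4 t_c=0 v_peak=4 T=8

vₘ²/aₘ = 5²/1 = 25
16 < 25 → triangular
v_peak = √(16·1) = √16 = 4
t_a = 4/1 = 4; t_c = 0
T = 2·4 = 8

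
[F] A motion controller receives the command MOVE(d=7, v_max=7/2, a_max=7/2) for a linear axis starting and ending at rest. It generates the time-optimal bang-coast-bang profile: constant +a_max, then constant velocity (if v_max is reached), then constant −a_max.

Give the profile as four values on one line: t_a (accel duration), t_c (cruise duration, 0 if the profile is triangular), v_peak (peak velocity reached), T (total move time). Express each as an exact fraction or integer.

t_a=1 t_c=1 v_peak=7/2 T=3

v_max²/a_max = (7/2)²/(7/2) = 7/2
7 ≥ 7/2 ⇒ cruise phase
t_a = (7/2)/(7/2) = 1; v_peak = 7/2
d_cruise = 7 − 7/2 = 7/2; t_c = (7/2)/(7/2) = 1
T = 2·1 + 1 = 3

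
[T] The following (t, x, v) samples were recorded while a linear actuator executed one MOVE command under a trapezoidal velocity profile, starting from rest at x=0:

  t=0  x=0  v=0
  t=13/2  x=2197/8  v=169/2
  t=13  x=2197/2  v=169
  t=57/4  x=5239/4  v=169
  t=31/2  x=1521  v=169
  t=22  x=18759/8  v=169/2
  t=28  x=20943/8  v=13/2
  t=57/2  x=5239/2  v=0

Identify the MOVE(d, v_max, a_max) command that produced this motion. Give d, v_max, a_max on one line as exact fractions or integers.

final state: t=57/2, x=5239/2, v=0 → d = 5239/2
a_max = (169/2−0)/(13/2−0) = 13
max v = 169 over t∈[13,31/2] → v_max = 169
check: 169·(13+5/2) = 5239/2 ✓

d=5239/2 v_max=169 a_max=13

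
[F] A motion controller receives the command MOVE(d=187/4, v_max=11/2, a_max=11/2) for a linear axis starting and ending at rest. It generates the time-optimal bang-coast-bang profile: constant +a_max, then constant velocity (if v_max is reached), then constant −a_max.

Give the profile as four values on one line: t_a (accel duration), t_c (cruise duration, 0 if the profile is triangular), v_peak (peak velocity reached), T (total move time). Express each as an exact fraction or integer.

(v_max)²/a_max = (11/2)²/(11/2) = 11/2
187/4 ≥ 11/2 so v_max reached
t_a = (11/2)/(11/2) = 1; v_peak = 11/2
d_cruise = 187/4 − 11/2 = 165/4; t_c = (165/4)/(11/2) = 15/2
T = 2·1 + 15/2 = 19/2

t_a=1 t_c=15/2 v_peak=11/2 T=19/2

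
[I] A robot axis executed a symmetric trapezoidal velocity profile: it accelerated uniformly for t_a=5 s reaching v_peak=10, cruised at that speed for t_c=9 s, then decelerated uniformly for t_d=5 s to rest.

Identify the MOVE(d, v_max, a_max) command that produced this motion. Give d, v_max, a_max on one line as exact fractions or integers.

d=140 v_max=10 a_max=2

a_max = 10/5 = 2
d_a = ½·10·5 = 25; d_c = 10·9 = 90
d = 2·25 + 90 = 140
t_c = 9 > 0 → v_max = v_peak = 10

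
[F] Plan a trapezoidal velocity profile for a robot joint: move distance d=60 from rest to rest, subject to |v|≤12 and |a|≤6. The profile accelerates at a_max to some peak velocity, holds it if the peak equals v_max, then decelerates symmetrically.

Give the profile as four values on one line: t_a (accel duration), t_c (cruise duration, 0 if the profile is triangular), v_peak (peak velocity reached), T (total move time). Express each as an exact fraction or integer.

(v_max)²/a_max = 12²/6 = 24
60 ≥ 24 → trapezoidal
t_a = 12/6 = 2; v_peak = 12
d_cruise = 60 − 24 = 36; t_c = 36/12 = 3
T = 2·2 + 3 = 7

t_a=2 t_c=3 v_peak=12 T=7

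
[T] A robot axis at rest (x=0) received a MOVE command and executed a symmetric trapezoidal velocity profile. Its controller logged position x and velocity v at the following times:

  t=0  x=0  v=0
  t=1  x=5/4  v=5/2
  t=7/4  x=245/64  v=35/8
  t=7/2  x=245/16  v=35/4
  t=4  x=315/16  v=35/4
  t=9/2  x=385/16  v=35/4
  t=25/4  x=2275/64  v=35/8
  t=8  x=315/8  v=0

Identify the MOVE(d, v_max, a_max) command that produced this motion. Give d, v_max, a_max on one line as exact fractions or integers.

d=315/8 v_max=35/4 a_max=5/2

final state: t=8, x=315/8, v=0 → d = 315/8
a_max = (5/2−0)/(1−0) = 5/2
max v = 35/4 over t∈[7/2,9/2] → v_max = 35/4
check: 35/4·(7/2+1) = 315/8 ✓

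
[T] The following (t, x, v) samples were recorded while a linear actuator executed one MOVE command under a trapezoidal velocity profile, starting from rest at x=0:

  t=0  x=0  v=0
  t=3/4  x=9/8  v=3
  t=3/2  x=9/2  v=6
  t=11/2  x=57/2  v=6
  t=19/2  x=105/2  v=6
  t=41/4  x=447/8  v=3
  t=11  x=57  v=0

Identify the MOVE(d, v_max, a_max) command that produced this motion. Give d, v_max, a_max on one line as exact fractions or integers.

final state: t=11, x=57, v=0 → d = 57
a_max = (3−0)/(3/4−0) = 4
max v = 6 over t∈[3/2,19/2] → v_max = 6
check: 6·(3/2+8) = 57 ✓

d=57 v_max=6 a_max=4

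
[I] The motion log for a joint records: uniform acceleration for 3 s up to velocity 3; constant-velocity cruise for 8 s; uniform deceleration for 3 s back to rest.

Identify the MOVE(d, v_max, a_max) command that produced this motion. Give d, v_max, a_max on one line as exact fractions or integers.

a_max = 3/3 = 1
d_a = ½·3·3 = 9/2; d_c = 3·8 = 24
d = 2·9/2 + 24 = 33
t_c = 8 > 0 ⇒ limit active, v_max = 3

d=33 v_max=3 a_max=1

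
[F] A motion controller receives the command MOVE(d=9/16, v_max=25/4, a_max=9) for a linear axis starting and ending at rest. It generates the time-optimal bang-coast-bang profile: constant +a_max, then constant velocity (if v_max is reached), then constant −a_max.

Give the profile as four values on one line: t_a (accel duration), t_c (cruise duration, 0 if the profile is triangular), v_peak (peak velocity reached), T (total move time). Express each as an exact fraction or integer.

v_max²/a_max = (25/4)²/9 = 625/144
9/16 < 625/144 ⇒ no cruise
v_peak = √(9/16·9) = √(81/16) = 9/4
t_a = (9/4)/9 = 1/4; t_c = 0
T = 2·1/4 = 1/2

t_a=1/4 t_c=0 v_peak=9/4 T=1/2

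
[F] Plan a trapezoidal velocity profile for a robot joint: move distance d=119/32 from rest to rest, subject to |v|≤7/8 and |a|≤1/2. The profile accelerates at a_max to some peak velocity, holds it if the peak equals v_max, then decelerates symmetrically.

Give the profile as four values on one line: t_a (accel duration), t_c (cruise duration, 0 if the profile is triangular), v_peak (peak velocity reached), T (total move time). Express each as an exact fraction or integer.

vₘ²/aₘ = (7/8)²/(1/2) = 49/32
119/32 ≥ 49/32 → trapezoidal
t_a = (7/8)/(1/2) = 7/4; v_peak = 7/8
d_cruise = 119/32 − 49/32 = 35/16; t_c = (35/16)/(7/8) = 5/2
T = 2·7/4 + 5/2 = 6

t_a=7/4 t_c=5/2 v_peak=7/8 T=6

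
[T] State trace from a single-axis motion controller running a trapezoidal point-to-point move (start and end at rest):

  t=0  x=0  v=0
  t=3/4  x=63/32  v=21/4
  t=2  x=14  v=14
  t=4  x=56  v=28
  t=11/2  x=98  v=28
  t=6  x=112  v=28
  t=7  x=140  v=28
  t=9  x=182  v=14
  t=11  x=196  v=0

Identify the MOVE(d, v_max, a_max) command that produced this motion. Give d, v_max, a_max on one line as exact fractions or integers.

d=196 v_max=28 a_max=7

final state: t=11, x=196, v=0 → d = 196
a_max = (21/4−0)/(3/4−0) = 7
max v = 28 over t∈[4,7] → v_max = 28
check: 28·(4+3) = 196 ✓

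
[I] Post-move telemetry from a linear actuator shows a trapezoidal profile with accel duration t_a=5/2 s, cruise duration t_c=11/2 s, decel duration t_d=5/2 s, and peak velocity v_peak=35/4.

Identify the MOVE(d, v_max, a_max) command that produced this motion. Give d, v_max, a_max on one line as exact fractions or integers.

a_max = (35/4)/(5/2) = 7/2
d_a = ½·35/4·5/2 = 175/16; d_c = 35/4·11/2 = 385/8
d = 2·175/16 + 385/8 = 70
t_c = 11/2 > 0 ⇒ limit active, v_max = 35/4

d=70 v_max=35/4 a_max=7/2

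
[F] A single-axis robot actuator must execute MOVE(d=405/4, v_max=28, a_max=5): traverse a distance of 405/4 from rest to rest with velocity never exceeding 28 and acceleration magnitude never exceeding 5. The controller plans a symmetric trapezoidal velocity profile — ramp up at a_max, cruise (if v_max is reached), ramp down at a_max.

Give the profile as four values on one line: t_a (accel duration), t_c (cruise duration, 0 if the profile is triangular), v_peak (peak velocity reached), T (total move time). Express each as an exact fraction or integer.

t_a=9/2 t_c=0 v_peak=45/2 T=9

vₘ²/aₘ = 28²/5 = 784/5
405/4 < 784/5 → triangular
v_peak = √(405/4·5) = √(2025/4) = 45/2
t_a = (45/2)/5 = 9/2; t_c = 0
T = 2·9/2 = 9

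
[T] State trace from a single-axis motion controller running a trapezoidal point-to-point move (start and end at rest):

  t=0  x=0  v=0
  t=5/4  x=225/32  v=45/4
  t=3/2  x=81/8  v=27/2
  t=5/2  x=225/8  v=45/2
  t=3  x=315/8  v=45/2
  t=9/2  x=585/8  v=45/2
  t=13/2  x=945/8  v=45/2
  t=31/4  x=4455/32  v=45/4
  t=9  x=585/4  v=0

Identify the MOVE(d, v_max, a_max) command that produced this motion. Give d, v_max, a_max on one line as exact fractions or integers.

final state: t=9, x=585/4, v=0 → d = 585/4
a_max = (45/4−0)/(5/4−0) = 9
max v = 45/2 over t∈[5/2,13/2] → v_max = 45/2
check: 45/2·(5/2+4) = 585/4 ✓

d=585/4 v_max=45/2 a_max=9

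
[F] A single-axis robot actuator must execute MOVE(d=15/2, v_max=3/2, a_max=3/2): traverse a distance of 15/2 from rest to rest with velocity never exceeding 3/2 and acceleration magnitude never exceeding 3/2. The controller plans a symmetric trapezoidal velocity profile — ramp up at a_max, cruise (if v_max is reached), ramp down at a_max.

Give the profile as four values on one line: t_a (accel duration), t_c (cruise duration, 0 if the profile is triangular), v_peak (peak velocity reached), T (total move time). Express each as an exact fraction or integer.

vₘ²/aₘ = (3/2)²/(3/2) = 3/2
15/2 ≥ 3/2 ⇒ cruise phase
t_a = (3/2)/(3/2) = 1; v_peak = 3/2
d_cruise = 15/2 − 3/2 = 6; t_c = 6/(3/2) = 4
T = 2·1 + 4 = 6

t_a=1 t_c=4 v_peak=3/2 T=6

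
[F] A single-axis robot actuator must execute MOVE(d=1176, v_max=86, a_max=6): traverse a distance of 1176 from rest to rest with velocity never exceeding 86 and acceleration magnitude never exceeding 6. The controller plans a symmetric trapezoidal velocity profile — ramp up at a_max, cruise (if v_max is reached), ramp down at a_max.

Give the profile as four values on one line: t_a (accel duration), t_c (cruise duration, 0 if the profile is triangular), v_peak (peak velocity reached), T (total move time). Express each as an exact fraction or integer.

v_max²/a_max = 86²/6 = 3698/3
1176 < 3698/3 ⇒ no cruise
v_peak = √(1176·6) = √7056 = 84
t_a = 84/6 = 14; t_c = 0
T = 2·14 = 28

t_a=14 t_c=0 v_peak=84 T=28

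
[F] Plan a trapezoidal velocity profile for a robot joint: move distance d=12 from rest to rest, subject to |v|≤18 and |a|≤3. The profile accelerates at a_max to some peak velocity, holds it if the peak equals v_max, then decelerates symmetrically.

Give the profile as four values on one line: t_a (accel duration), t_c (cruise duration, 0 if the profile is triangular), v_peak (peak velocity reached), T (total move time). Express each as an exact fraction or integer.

vₘ²/aₘ = 18²/3 = 108
12 < 108 ⇒ no cruise
v_peak = √(12·3) = √36 = 6
t_a = 6/3 = 2; t_c = 0
T = 2·2 = 4

t_a=2 t_c=0 v_peak=6 T=4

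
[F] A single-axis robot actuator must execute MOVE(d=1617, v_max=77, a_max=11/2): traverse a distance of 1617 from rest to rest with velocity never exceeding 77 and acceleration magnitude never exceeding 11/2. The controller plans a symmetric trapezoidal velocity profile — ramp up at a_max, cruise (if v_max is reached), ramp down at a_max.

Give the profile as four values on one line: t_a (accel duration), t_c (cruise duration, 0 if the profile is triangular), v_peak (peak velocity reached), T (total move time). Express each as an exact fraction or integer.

t_a=14 t_c=7 v_peak=77 T=35

(v_max)²/a_max = 77²/(11/2) = 1078
1617 ≥ 1078 ⇒ cruise phase
t_a = 77/(11/2) = 14; v_peak = 77
d_cruise = 1617 − 1078 = 539; t_c = 539/77 = 7
T = 2·14 + 7 = 35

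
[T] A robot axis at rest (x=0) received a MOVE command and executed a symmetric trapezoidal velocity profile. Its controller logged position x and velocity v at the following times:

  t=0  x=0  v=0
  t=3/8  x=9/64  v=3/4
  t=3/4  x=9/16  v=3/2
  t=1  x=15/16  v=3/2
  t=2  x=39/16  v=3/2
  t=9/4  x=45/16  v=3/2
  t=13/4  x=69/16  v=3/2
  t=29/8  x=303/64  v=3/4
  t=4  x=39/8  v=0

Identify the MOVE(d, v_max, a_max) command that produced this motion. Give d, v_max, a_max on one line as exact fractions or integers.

d=39/8 v_max=3/2 a_max=2

final state: t=4, x=39/8, v=0 → d = 39/8
a_max = (3/4−0)/(3/8−0) = 2
max v = 3/2 over t∈[3/4,13/4] → v_max = 3/2
check: 3/2·(3/4+5/2) = 39/8 ✓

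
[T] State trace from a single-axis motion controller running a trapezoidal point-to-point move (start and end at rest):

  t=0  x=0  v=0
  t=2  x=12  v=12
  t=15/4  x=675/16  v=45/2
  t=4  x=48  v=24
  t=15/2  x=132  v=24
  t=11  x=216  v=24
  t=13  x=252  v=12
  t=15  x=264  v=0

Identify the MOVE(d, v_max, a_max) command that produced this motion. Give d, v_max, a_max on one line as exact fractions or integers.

d=264 v_max=24 a_max=6

final state: t=15, x=264, v=0 → d = 264
a_max = (12−0)/(2−0) = 6
max v = 24 over t∈[4,11] → v_max = 24
check: 24·(4+7) = 264 ✓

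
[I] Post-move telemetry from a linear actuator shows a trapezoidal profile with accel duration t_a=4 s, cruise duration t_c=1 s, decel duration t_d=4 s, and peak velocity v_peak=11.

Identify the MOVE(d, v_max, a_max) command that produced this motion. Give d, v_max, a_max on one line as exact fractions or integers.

a_max = 11/4
d_a = ½·11·4 = 22; d_c = 11·1 = 11
d = 2·22 + 11 = 55
t_c = 1 > 0 so v_max = 11

d=55 v_max=11 a_max=11/4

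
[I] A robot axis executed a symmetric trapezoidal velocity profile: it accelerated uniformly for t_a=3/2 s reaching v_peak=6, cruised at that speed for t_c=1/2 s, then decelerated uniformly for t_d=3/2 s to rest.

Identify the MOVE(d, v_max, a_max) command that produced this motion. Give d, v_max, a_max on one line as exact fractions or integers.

d=12 v_max=6 a_max=4

a_max = 6/(3/2) = 4
d_a = ½·6·3/2 = 9/2; d_c = 6·1/2 = 3
d = 2·9/2 + 3 = 12
t_c = 1/2 > 0 ⇒ limit active, v_max = 6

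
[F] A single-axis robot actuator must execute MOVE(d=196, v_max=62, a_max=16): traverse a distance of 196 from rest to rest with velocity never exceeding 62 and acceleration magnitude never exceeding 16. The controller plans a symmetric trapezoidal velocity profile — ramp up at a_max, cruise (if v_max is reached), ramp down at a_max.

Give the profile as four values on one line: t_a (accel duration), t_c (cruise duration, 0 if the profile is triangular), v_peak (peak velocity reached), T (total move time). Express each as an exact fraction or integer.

(v_max)²/a_max = 62²/16 = 961/4
196 < 961/4 so t_c = 0
v_peak = √(196·16) = √3136 = 56
t_a = 56/16 = 7/2; t_c = 0
T = 2·7/2 = 7

t_a=7/2 t_c=0 v_peak=56 T=7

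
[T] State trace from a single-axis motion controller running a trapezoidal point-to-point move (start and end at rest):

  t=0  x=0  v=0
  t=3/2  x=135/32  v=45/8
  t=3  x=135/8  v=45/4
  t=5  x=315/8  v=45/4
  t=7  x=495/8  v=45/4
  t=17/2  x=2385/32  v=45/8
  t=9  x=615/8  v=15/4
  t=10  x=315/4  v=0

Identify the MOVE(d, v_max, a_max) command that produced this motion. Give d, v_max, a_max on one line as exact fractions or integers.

d=315/4 v_max=45/4 a_max=15/4

final state: t=10, x=315/4, v=0 → d = 315/4
a_max = (45/8−0)/(3/2−0) = 15/4
max v = 45/4 over t∈[3,7] → v_max = 45/4
check: 45/4·(3+4) = 315/4 ✓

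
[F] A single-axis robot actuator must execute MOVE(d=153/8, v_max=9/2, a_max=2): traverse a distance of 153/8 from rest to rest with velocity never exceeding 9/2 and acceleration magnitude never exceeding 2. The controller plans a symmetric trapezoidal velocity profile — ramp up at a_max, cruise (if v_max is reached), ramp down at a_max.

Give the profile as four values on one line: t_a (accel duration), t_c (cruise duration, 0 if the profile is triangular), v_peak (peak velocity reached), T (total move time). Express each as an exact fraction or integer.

t_a=9/4 t_c=2 v_peak=9/2 T=13/2

(v_max)²/a_max = (9/2)²/2 = 81/8
153/8 ≥ 81/8 ⇒ cruise phase
t_a = (9/2)/2 = 9/4; v_peak = 9/2
d_cruise = 153/8 − 81/8 = 9; t_c = 9/(9/2) = 2
T = 2·9/4 + 2 = 13/2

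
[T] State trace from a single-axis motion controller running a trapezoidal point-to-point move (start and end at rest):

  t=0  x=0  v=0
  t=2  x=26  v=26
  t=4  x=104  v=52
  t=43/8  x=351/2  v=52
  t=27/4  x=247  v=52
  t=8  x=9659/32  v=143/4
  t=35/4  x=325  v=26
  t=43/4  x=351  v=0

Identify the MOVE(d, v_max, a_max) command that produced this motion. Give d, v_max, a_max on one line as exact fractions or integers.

d=351 v_max=52 a_max=13

final state: t=43/4, x=351, v=0 → d = 351
a_max = (26−0)/(2−0) = 13
max v = 52 over t∈[4,27/4] → v_max = 52
check: 52·(4+11/4) = 351 ✓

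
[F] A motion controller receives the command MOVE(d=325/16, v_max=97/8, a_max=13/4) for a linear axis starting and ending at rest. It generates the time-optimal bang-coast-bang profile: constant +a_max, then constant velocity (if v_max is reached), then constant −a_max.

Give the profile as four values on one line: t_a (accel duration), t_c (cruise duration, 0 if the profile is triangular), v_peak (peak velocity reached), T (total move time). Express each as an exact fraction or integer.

t_a=5/2 t_c=0 v_peak=65/8 T=5

v_max²/a_max = (97/8)²/(13/4) = 9409/208
325/16 < 9409/208 → triangular
v_peak = √(325/16·13/4) = √(4225/64) = 65/8
t_a = (65/8)/(13/4) = 5/2; t_c = 0
T = 2·5/2 = 5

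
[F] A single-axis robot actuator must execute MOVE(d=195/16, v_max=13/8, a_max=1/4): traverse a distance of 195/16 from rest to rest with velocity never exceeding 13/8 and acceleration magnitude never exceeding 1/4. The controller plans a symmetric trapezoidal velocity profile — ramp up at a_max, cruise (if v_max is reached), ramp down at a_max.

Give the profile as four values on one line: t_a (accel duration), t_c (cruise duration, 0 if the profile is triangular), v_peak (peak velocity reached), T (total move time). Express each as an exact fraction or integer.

vₘ²/aₘ = (13/8)²/(1/4) = 169/16
195/16 ≥ 169/16 so v_max reached
t_a = (13/8)/(1/4) = 13/2; v_peak = 13/8
d_cruise = 195/16 − 169/16 = 13/8; t_c = (13/8)/(13/8) = 1
T = 2·13/2 + 1 = 14

t_a=13/2 t_c=1 v_peak=13/8 T=14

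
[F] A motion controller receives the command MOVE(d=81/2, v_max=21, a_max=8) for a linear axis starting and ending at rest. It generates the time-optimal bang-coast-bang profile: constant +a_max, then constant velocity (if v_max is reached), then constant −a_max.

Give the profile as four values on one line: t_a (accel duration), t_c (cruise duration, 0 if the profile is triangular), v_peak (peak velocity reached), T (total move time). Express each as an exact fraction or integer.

t_a=9/4 t_c=0 v_peak=18 T=9/2

(v_max)²/a_max = 21²/8 = 441/8
81/2 < 441/8 ⇒ no cruise
v_peak = √(81/2·8) = √324 = 18
t_a = 18/8 = 9/4; t_c = 0
T = 2·9/4 = 9/2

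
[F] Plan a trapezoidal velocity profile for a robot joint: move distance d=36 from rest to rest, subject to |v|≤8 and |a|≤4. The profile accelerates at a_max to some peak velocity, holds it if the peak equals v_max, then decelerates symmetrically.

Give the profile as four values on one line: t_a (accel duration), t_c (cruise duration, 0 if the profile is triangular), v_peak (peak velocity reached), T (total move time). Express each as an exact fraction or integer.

t_a=2 t_c=5/2 v_peak=8 T=13/2

v_max²/a_max = 8²/4 = 16
36 ≥ 16 so v_max reached
t_a = 8/4 = 2; v_peak = 8
d_cruise = 36 − 16 = 20; t_c = 20/8 = 5/2
T = 2·2 + 5/2 = 13/2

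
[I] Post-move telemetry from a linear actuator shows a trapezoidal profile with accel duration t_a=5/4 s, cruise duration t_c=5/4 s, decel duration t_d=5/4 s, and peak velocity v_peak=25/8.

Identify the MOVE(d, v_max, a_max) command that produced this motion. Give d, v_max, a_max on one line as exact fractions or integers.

d=125/16 v_max=25/8 a_max=5/2

a_max = (25/8)/(5/4) = 5/2
d_a = ½·25/8·5/4 = 125/64; d_c = 25/8·5/4 = 125/32
d = 2·125/64 + 125/32 = 125/16
t_c = 5/4 > 0 → v_max = v_peak = 25/8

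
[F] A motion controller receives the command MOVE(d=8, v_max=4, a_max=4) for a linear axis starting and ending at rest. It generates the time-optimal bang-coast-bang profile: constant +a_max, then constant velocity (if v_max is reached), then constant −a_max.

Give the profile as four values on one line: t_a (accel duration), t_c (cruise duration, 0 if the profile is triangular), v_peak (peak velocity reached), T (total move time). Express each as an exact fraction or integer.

t_a=1 t_c=1 v_peak=4 T=3

v_max²/a_max = 4²/4 = 4
8 ≥ 4 ⇒ cruise phase
t_a = 4/4 = 1; v_peak = 4
d_cruise = 8 − 4 = 4; t_c = 4/4 = 1
T = 2·1 + 1 = 3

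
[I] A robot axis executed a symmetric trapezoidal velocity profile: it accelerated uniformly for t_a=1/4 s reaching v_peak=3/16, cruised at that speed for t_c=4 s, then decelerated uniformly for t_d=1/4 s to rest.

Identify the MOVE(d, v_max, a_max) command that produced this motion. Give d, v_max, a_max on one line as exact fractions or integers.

a_max = (3/16)/(1/4) = 3/4
d_a = ½·3/16·1/4 = 3/128; d_c = 3/16·4 = 3/4
d = 2·3/128 + 3/4 = 51/64
t_c = 4 > 0 so v_max = 3/16

d=51/64 v_max=3/16 a_max=3/4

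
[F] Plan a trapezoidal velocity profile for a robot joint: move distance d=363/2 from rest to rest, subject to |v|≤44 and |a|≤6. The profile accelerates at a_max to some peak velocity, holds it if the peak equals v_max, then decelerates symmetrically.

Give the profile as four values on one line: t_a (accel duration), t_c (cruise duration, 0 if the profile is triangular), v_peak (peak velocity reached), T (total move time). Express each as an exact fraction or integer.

(v_max)²/a_max = 44²/6 = 968/3
363/2 < 968/3 → triangular
v_peak = √(363/2·6) = √1089 = 33
t_a = 33/6 = 11/2; t_c = 0
T = 2·11/2 = 11

t_a=11/2 t_c=0 v_peak=33 T=11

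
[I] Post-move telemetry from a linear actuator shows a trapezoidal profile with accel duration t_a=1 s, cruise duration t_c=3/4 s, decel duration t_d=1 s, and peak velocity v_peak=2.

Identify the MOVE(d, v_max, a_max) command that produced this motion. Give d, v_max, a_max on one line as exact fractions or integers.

d=7/2 v_max=2 a_max=2

a_max = 2/1 = 2
d_a = ½·2·1 = 1; d_c = 2·3/4 = 3/2
d = 2·1 + 3/2 = 7/2
t_c = 3/4 > 0 ⇒ limit active, v_max = 2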